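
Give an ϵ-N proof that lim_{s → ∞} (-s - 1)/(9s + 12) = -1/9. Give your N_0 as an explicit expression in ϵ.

N_0 = (1/27)/ϵ

Fix ϵ > 0. We seek N_0 > 0 such that s > N_0 implies |(-s - 1)/(9s + 12) + 1/9| < ϵ.
(-s - 1)/(9s + 12) + 1/9 = (9(-s - 1) − (-1)(9s + 12)) / (9(9s + 12)) = 3/(9(9s + 12)).
For s > 0 we have 9s + 12 > 9s, so |(-s - 1)/(9s + 12) + 1/9| = 3/(9(9s + 12)) < 3/(9·9s) = (1/27)/s.
Thus |(-s - 1)/(9s + 12) + 1/9| < ϵ whenever s > (1/27)/ϵ.
Take N_0 = (1/27)/ϵ. If s > N_0 then |(-s - 1)/(9s + 12) + 1/9| < (1/27)/s < ϵ.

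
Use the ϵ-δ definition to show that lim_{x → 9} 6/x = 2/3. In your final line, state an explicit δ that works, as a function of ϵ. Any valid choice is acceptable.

δ = min(9/2, (27/4)ϵ)

Let ϵ > 0 be given. We seek δ > 0 such that 0 < |x − 9| < δ implies |6/x − (2/3)| < ϵ.
|6/x − (2/3)| = 6·|9 − x|/(9·|x|) = 6|x − 9|/(9|x|).
Require δ ≤ 9/2 so that |x| > 9 − 9/2 = 9/2, hence 9|x| > 81/2.
Then |6/x − (2/3)| < 6|x − 9|/(81/2), which is < ϵ when |x − 9| < (27/4)ϵ.
Take δ = min(9/2, (27/4)ϵ). Then 0 < |x − 9| < δ gives both |x − 9| < 9/2 and |x − 9| < (27/4)ϵ, so |6/x − (2/3)| < ϵ.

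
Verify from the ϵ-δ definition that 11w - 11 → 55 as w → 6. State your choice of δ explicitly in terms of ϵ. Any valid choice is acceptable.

δ = ϵ/11

Suppose ϵ > 0. We need δ > 0 so that 0 < |w − 6| < δ implies |(11w - 11) − 55| < ϵ.
Since (11w - 11) − 55 = 11(w − 6), we have |(11w - 11) − 55| = 11|w − 6|.
So 11|w − 6| < ϵ exactly when |w − 6| < ϵ/11.
Take δ = ϵ/11. If 0 < |w − 6| < δ then |(11w - 11) − 55| = 11|w − 6| < 11·(ϵ/11) = ϵ.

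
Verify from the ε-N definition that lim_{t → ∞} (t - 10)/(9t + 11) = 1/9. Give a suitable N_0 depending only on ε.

N_0 = (101/81)/ε

Fix ε > 0. We seek N_0 > 0 such that t > N_0 implies |(t - 10)/(9t + 11) − (1/9)| < ε.
(t - 10)/(9t + 11) − (1/9) = (9(t - 10) − (9t + 11)) / (9(9t + 11)) = -101/(9(9t + 11)).
For t > 0 we have 9t + 11 > 9t, so |(t - 10)/(9t + 11) − (1/9)| = 101/(9(9t + 11)) < 101/(9·9t) = (101/81)/t.
Thus |(t - 10)/(9t + 11) − (1/9)| < ε whenever t > (101/81)/ε.
Take N_0 = (101/81)/ε. If t > N_0 then |(t - 10)/(9t + 11) − (1/9)| < (101/81)/t < ε.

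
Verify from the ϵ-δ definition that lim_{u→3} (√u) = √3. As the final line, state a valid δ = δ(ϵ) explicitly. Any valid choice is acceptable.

Let ϵ > 0. We want δ > 0 such that 0 < |u − 3| < δ implies |√u − √3| < ϵ.
Multiplying by the conjugate, |√u − √3| = |u − 3|/(√u + √3).
Restrict δ ≤ 3 so that |u − 3| < 3 forces u > 0, and then √u + √3 > √3.
Hence |√u − √3| < |u − 3|/√3, which is < ϵ once |u − 3| < √3·ϵ.
Take δ = min(3, √3·ϵ). If 0 < |u − 3| < δ then u > 0 and |√u − √3| < |u − 3|/√3 < ϵ.

δ = min(3, √3·ϵ)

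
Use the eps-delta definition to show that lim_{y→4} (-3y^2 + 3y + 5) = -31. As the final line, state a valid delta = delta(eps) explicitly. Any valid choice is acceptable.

Suppose eps > 0. We want delta > 0 such that 0 < |y − 4| < delta implies |(-3y^2 + 3y + 5) + 31| < eps.
(-3y^2 + 3y + 5) + 31 = -3y^2 + 3y + 36 = (y − 4)(-3y - 9).
So |(-3y^2 + 3y + 5) + 31| = |y − 4|·|-3y - 9|.
Assume first that |y − 4| < 1, so |y| < 5. Then |-3y - 9| ≤ 3·5 + 9 = 24.
Hence |(-3y^2 + 3y + 5) + 31| ≤ 24|y − 4| < eps provided |y − 4| < eps/24.
Take delta = min(1, eps/24). Then 0 < |y − 4| < delta gives both |y − 4| < 1 and |y − 4| < eps/24, so |(-3y^2 + 3y + 5) + 31| < eps.

delta = min(1, eps/24)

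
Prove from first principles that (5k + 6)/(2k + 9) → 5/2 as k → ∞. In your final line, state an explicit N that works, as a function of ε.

N = (33/4)/ε

Let ε > 0. For k ≥ 1, |(5k + 6)/(2k + 9) − (5/2)| = |-33|/(2(2k + 9)) = 33/(2(2k + 9)).
Since 2k + 9 ≥ 2k for k ≥ 1, this is ≤ 33/(2·2k) = (33/4)/k.
So |(5k + 6)/(2k + 9) − (5/2)| < ε whenever k > (33/4)/ε.
Take N = (33/4)/ε. If k > N then |(5k + 6)/(2k + 9) − (5/2)| ≤ (33/4)/k < ε.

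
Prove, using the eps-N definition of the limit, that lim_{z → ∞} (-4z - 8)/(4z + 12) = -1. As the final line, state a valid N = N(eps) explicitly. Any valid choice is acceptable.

N = 1/eps

Suppose eps > 0. We seek N > 0 such that z > N implies |(-4z - 8)/(4z + 12) + 1| < eps.
(-4z - 8)/(4z + 12) + 1 = (4(-4z - 8) − (-4)(4z + 12)) / (4(4z + 12)) = 16/(4(4z + 12)).
For z > 0 we have 4z + 12 > 4z, so |(-4z - 8)/(4z + 12) + 1| = 16/(4(4z + 12)) < 16/(4·4z) = 1/z.
Thus |(-4z - 8)/(4z + 12) + 1| < eps whenever z > 1/eps.
Take N = 1/eps. If z > N then |(-4z - 8)/(4z + 12) + 1| < 1/z < eps.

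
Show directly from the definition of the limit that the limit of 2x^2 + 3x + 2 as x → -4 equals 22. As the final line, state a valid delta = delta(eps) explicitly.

Let eps > 0 be given. We want delta > 0 such that 0 < |x + 4| < delta implies |(2x^2 + 3x + 2) − 22| < eps.
(2x^2 + 3x + 2) − 22 = 2x^2 + 3x - 20 = (x + 4)(2x - 5).
So |(2x^2 + 3x + 2) − 22| = |x + 4|·|2x - 5|.
Assume first that |x + 4| < 1, so |x| < 5. Then |2x - 5| ≤ 2·5 + 5 = 15.
Hence |(2x^2 + 3x + 2) − 22| ≤ 15|x + 4| < eps provided |x + 4| < eps/15.
Take delta = min(1, eps/15). Then 0 < |x + 4| < delta gives both |x + 4| < 1 and |x + 4| < eps/15, so |(2x^2 + 3x + 2) − 22| < eps.

delta = min(1, eps/15)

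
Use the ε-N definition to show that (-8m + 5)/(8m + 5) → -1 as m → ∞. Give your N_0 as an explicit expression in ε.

Let ε > 0 be given. For m ≥ 1, |(-8m + 5)/(8m + 5) + 1| = |80|/(8(8m + 5)) = 80/(8(8m + 5)).
Since 8m + 5 ≥ 8m for m ≥ 1, this is ≤ 80/(8·8m) = (5/4)/m.
So |(-8m + 5)/(8m + 5) + 1| < ε whenever m > (5/4)/ε.
Take N_0 = (5/4)/ε. If m > N_0 then |(-8m + 5)/(8m + 5) + 1| ≤ (5/4)/m < ε.

N_0 = (5/4)/ε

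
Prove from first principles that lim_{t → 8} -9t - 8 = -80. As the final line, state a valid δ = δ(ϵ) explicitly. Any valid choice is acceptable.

Fix ϵ > 0. We need δ > 0 so that 0 < |t − 8| < δ implies |(-9t - 8) + 80| < ϵ.
|(-9t - 8) + 80| = |-9t + 72| = 9|t − 8|.
So 9|t − 8| < ϵ exactly when |t − 8| < ϵ/9.
Choosing δ = ϵ/9 gives |(-9t - 8) + 80| = 9|t − 8| < ϵ whenever |t − 8| < δ.

δ = ϵ/9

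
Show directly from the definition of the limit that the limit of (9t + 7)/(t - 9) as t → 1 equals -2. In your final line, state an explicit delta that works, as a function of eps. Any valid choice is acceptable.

delta = min(4, (4/11)eps)

Let eps > 0 be given. We want delta > 0 with 0 < |t − 1| < delta ⇒ |(9t + 7)/(t - 9) + 2| < eps.
Combining over a common denominator, (9t + 7)/(t - 9) + 2 = [(9t + 7)·(-8) − 16·(t - 9)] / [(-8)·(t - 9)] = -88(t − 1) / ((-8)(t - 9)).
So |(9t + 7)/(t - 9) + 2| = 88|t − 1| / (8·|t − 9|).
Require delta ≤ 4, so |t − 9| ≥ |-8| − |t − 1| > 8 − 4 = 4.
Hence |(9t + 7)/(t - 9) + 2| < 88|t − 1|/(8·4) = (11/4)|t − 1|, which is < eps once |t − 1| < (4/11)eps.
Take delta = min(4, (4/11)eps). Then 0 < |t − 1| < delta forces both bounds, so |(9t + 7)/(t - 9) + 2| < eps.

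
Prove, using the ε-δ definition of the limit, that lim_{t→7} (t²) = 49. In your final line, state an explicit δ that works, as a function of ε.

Let ε > 0. We seek δ > 0 with 0 < |t − 7| < δ ⇒ |t² − 49| < ε.
Factor: t² − 49 = (t − 7)(t + 7), so |t² − 49| = |t − 7|·|t + 7|.
Impose δ ≤ 2 so that |t| < 9; then |t + 7| ≤ 16.
Hence |t² − 49| ≤ 16|t − 7|, which is < ε once |t − 7| < ε/16.
Take δ = min(2, ε/16). If 0 < |t − 7| < δ then both bounds hold and |t² − 49| ≤ 16|t − 7| < 16·(ε/16) = ε.

δ = min(2, ε/16)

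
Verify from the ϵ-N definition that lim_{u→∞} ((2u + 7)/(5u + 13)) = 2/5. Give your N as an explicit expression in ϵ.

N = (9/25)/ϵ

Fix ϵ > 0. We seek N > 0 such that u > N implies |(2u + 7)/(5u + 13) − (2/5)| < ϵ.
(2u + 7)/(5u + 13) − (2/5) = (5(2u + 7) − 2(5u + 13)) / (5(5u + 13)) = 9/(5(5u + 13)).
For u > 0 we have 5u + 13 > 5u, so |(2u + 7)/(5u + 13) − (2/5)| = 9/(5(5u + 13)) < 9/(5·5u) = (9/25)/u.
Thus |(2u + 7)/(5u + 13) − (2/5)| < ϵ whenever u > (9/25)/ϵ.
Take N = (9/25)/ϵ. If u > N then |(2u + 7)/(5u + 13) − (2/5)| < (9/25)/u < ϵ.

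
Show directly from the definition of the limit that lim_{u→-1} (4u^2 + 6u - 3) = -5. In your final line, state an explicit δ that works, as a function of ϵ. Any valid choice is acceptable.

δ = min(2, ϵ/14)

Let ϵ > 0. We want δ > 0 such that 0 < |u + 1| < δ implies |(4u^2 + 6u - 3) + 5| < ϵ.
(4u^2 + 6u - 3) + 5 = 4u^2 + 6u + 2 = (u + 1)(4u + 2).
So |(4u^2 + 6u - 3) + 5| = |u + 1|·|4u + 2|.
Require δ ≤ 2. Then |u + 1| < 2 gives |u| < 3, and by the triangle inequality |4u + 2| ≤ 4·3 + 2 = 14.
Hence |(4u^2 + 6u - 3) + 5| ≤ 14|u + 1| < ϵ provided |u + 1| < ϵ/14.
Choosing δ = min(2, ϵ/14) ensures both conditions, hence |(4u^2 + 6u - 3) + 5| < ϵ.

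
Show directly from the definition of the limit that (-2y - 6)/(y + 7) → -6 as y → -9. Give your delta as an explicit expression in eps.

delta = min(1, (1/4)eps)

Fix eps > 0. We want delta > 0 with 0 < |y + 9| < delta ⇒ |(-2y - 6)/(y + 7) + 6| < eps.
Combining over a common denominator, (-2y - 6)/(y + 7) + 6 = [(-2y - 6)·(-2) − 12·(y + 7)] / [(-2)·(y + 7)] = -8(y + 9) / ((-2)(y + 7)).
So |(-2y - 6)/(y + 7) + 6| = 8|y + 9| / (2·|y + 7|).
Require delta ≤ 1, so |y + 7| ≥ |-2| − |y + 9| > 2 − 1 = 1.
Hence |(-2y - 6)/(y + 7) + 6| < 8|y + 9|/(2·1) = 4|y + 9|, which is < eps once |y + 9| < (1/4)eps.
Take delta = min(1, (1/4)eps). Then 0 < |y + 9| < delta forces both bounds, so |(-2y - 6)/(y + 7) + 6| < eps.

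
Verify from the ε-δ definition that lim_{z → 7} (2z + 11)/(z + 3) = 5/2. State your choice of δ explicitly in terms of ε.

δ = min(5, 10ε)

Suppose ε > 0. We want δ > 0 with 0 < |z − 7| < δ ⇒ |(2z + 11)/(z + 3) − (5/2)| < ε.
Combining over a common denominator, (2z + 11)/(z + 3) − (5/2) = [(2z + 11)·10 − 25·(z + 3)] / [10·(z + 3)] = -5(z − 7) / (10(z + 3)).
So |(2z + 11)/(z + 3) − (5/2)| = 5|z − 7| / (10·|z + 3|).
Require δ ≤ 5, so |z + 3| ≥ |10| − |z − 7| > 10 − 5 = 5.
Hence |(2z + 11)/(z + 3) − (5/2)| < 5|z − 7|/(10·5) = (1/10)|z − 7|, which is < ε once |z − 7| < 10ε.
Take δ = min(5, 10ε). Then 0 < |z − 7| < δ forces both bounds, so |(2z + 11)/(z + 3) − (5/2)| < ε.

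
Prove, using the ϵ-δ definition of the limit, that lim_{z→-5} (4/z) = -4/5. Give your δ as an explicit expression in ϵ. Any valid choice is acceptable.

δ = min(5/2, (25/8)ϵ)

Suppose ϵ > 0. We seek δ > 0 such that 0 < |z + 5| < δ implies |4/z + 4/5| < ϵ.
|4/z + 4/5| = 4·|-5 − z|/(5·|z|) = 4|z + 5|/(5|z|).
Require δ ≤ 5/2 so that |z| > 5 − 5/2 = 5/2, hence 5|z| > 25/2.
Then |4/z + 4/5| < 4|z + 5|/(25/2), which is < ϵ when |z + 5| < (25/8)ϵ.
Take δ = min(5/2, (25/8)ϵ). Then 0 < |z + 5| < δ gives both |z + 5| < 5/2 and |z + 5| < (25/8)ϵ, so |4/z + 4/5| < ϵ.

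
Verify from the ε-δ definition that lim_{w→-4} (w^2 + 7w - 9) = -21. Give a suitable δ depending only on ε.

δ = min(2, ε/9)

Let ε > 0 be given. We want δ > 0 such that 0 < |w + 4| < δ implies |(w^2 + 7w - 9) + 21| < ε.
(w^2 + 7w - 9) + 21 = w^2 + 7w + 12 = (w + 4)(w + 3).
So |(w^2 + 7w - 9) + 21| = |w + 4|·|w + 3|.
Assume first that |w + 4| < 2, so |w| < 6. Then |w + 3| ≤ 6 + 3 = 9.
Hence |(w^2 + 7w - 9) + 21| ≤ 9|w + 4| < ε provided |w + 4| < ε/9.
Choosing δ = min(2, ε/9) ensures both conditions, hence |(w^2 + 7w - 9) + 21| < ε.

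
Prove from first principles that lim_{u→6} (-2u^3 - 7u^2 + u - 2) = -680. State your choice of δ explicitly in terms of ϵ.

Suppose ϵ > 0. We want δ > 0 such that 0 < |u − 6| < δ implies |(-2u^3 - 7u^2 + u - 2) + 680| < ϵ.
(-2u^3 - 7u^2 + u - 2) + 680 = -2u^3 - 7u^2 + u + 678 = (u − 6)(-2u^2 - 19u - 113).
So |(-2u^3 - 7u^2 + u - 2) + 680| = |u − 6|·|-2u^2 - 19u - 113|.
Require δ ≤ 2. Then |u − 6| < 2 gives |u| < 8, and by the triangle inequality |-2u^2 - 19u - 113| ≤ 2·8^2 + 19·8 + 113 = 393.
Hence |(-2u^3 - 7u^2 + u - 2) + 680| ≤ 393|u − 6| < ϵ provided |u − 6| < ϵ/393.
Take δ = min(2, ϵ/393). Then 0 < |u − 6| < δ gives both |u − 6| < 2 and |u − 6| < ϵ/393, so |(-2u^3 - 7u^2 + u - 2) + 680| < ϵ.

δ = min(2, ϵ/393)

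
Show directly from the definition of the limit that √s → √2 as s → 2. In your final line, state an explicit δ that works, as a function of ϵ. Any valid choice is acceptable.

δ = min(2, √2·ϵ)

Fix ϵ > 0. We want δ > 0 such that 0 < |s − 2| < δ implies |√s − √2| < ϵ.
Rationalise: √s − √2 = (s − 2)/(√s + √2), so |√s − √2| = |s − 2|/(√s + √2).
Restrict δ ≤ 2 so that |s − 2| < 2 forces s > 0, and then √s + √2 > √2.
Hence |√s − √2| < |s − 2|/√2, which is < ϵ once |s − 2| < √2·ϵ.
Take δ = min(2, √2·ϵ). If 0 < |s − 2| < δ then s > 0 and |√s − √2| < |s − 2|/√2 < ϵ.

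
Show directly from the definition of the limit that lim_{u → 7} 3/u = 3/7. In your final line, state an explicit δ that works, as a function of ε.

δ = min(7/2, (49/6)ε)

Let ε > 0. We seek δ > 0 such that 0 < |u − 7| < δ implies |3/u − (3/7)| < ε.
|3/u − (3/7)| = 3·|7 − u|/(7·|u|) = 3|u − 7|/(7|u|).
Require δ ≤ 7/2 so that |u| > 7 − 7/2 = 7/2, hence 7|u| > 49/2.
Then |3/u − (3/7)| < 3|u − 7|/(49/2), which is < ε when |u − 7| < (49/6)ε.
Take δ = min(7/2, (49/6)ε). Then 0 < |u − 7| < δ gives both |u − 7| < 7/2 and |u − 7| < (49/6)ε, so |3/u − (3/7)| < ε.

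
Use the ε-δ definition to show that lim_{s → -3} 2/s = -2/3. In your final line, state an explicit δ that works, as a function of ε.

δ = min(3/2, (9/4)ε)

Let ε > 0 be given. We seek δ > 0 such that 0 < |s + 3| < δ implies |2/s + 2/3| < ε.
|2/s + 2/3| = 2·|-3 − s|/(3·|s|) = 2|s + 3|/(3|s|).
Restrict δ ≤ 3/2. Then |s + 3| < 3/2 gives |s| > 3/2, so 3|s| > 9/2.
Then |2/s + 2/3| < 2|s + 3|/(9/2), which is < ε when |s + 3| < (9/4)ε.
Take δ = min(3/2, (9/4)ε). Then 0 < |s + 3| < δ gives both |s + 3| < 3/2 and |s + 3| < (9/4)ε, so |2/s + 2/3| < ε.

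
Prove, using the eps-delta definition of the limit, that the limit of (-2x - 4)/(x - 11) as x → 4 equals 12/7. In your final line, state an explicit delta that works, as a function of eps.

Fix eps > 0. We want delta > 0 with 0 < |x − 4| < delta ⇒ |(-2x - 4)/(x - 11) − (12/7)| < eps.
Combining over a common denominator, (-2x - 4)/(x - 11) − (12/7) = [(-2x - 4)·(-7) − (-12)·(x - 11)] / [(-7)·(x - 11)] = 26(x − 4) / ((-7)(x - 11)).
So |(-2x - 4)/(x - 11) − (12/7)| = 26|x − 4| / (7·|x − 11|).
Require delta ≤ 7/2, so |x − 11| ≥ |-7| − |x − 4| > 7 − 7/2 = 7/2.
Hence |(-2x - 4)/(x - 11) − (12/7)| < 26|x − 4|/(7·(7/2)) = (52/49)|x − 4|, which is < eps once |x − 4| < (49/52)eps.
Take delta = min(7/2, (49/52)eps). Then 0 < |x − 4| < delta forces both bounds, so |(-2x - 4)/(x - 11) − (12/7)| < eps.

delta = min(7/2, (49/52)eps)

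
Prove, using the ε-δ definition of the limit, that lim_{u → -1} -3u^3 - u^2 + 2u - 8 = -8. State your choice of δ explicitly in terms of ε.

δ = min(2, ε/33)

Let ε > 0. We want δ > 0 such that 0 < |u + 1| < δ implies |(-3u^3 - u^2 + 2u - 8) + 8| < ε.
(-3u^3 - u^2 + 2u - 8) + 8 = -3u^3 - u^2 + 2u = (u + 1)(-3u^2 + 2u).
So |(-3u^3 - u^2 + 2u - 8) + 8| = |u + 1|·|-3u^2 + 2u|.
Require δ ≤ 2. Then |u + 1| < 2 gives |u| < 3, and by the triangle inequality |-3u^2 + 2u| ≤ 3·3^2 + 2·3 = 33.
Hence |(-3u^3 - u^2 + 2u - 8) + 8| ≤ 33|u + 1| < ε provided |u + 1| < ε/33.
Choosing δ = min(2, ε/33) ensures both conditions, hence |(-3u^3 - u^2 + 2u - 8) + 8| < ε.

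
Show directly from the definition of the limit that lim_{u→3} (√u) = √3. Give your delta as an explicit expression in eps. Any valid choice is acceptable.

delta = min(3, √3·eps)

Let eps > 0 be given. We want delta > 0 such that 0 < |u − 3| < delta implies |√u − √3| < eps.
Multiplying by the conjugate, |√u − √3| = |u − 3|/(√u + √3).
Restrict delta ≤ 3 so that |u − 3| < 3 forces u > 0, and then √u + √3 > √3.
Hence |√u − √3| < |u − 3|/√3, which is < eps once |u − 3| < √3·eps.
Take delta = min(3, √3·eps). If 0 < |u − 3| < delta then u > 0 and |√u − √3| < |u − 3|/√3 < eps.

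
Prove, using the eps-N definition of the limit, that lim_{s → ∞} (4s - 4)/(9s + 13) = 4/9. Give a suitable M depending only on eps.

M = (88/81)/eps

Suppose eps > 0. We seek M > 0 such that s > M implies |(4s - 4)/(9s + 13) − (4/9)| < eps.
(4s - 4)/(9s + 13) − (4/9) = (9(4s - 4) − 4(9s + 13)) / (9(9s + 13)) = -88/(9(9s + 13)).
For s > 0 we have 9s + 13 > 9s, so |(4s - 4)/(9s + 13) − (4/9)| = 88/(9(9s + 13)) < 88/(9·9s) = (88/81)/s.
Thus |(4s - 4)/(9s + 13) − (4/9)| < eps whenever s > (88/81)/eps.
Take M = (88/81)/eps. If s > M then |(4s - 4)/(9s + 13) − (4/9)| < (88/81)/s < eps.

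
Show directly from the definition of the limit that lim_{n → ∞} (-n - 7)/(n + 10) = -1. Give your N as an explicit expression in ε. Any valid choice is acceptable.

Let ε > 0. For n ≥ 1, |(-n - 7)/(n + 10) + 1| = |3|/((n + 10)) = 3/((n + 10)).
Since n + 10 ≥ n for n ≥ 1, this is ≤ 3/(n) = 3/n.
So |(-n - 7)/(n + 10) + 1| < ε whenever n > 3/ε.
Take N = 3/ε. If n > N then |(-n - 7)/(n + 10) + 1| ≤ 3/n < ε.

N = 3/ε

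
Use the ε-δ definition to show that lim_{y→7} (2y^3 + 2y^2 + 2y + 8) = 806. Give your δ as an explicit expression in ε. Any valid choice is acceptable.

Let ε > 0 be given. We want δ > 0 such that 0 < |y − 7| < δ implies |(2y^3 + 2y^2 + 2y + 8) − 806| < ε.
(2y^3 + 2y^2 + 2y + 8) − 806 = 2y^3 + 2y^2 + 2y - 798 = (y − 7)(2y^2 + 16y + 114).
So |(2y^3 + 2y^2 + 2y + 8) − 806| = |y − 7|·|2y^2 + 16y + 114|.
Require δ ≤ 1. Then |y − 7| < 1 gives |y| < 8, and by the triangle inequality |2y^2 + 16y + 114| ≤ 2·8^2 + 16·8 + 114 = 370.
Hence |(2y^3 + 2y^2 + 2y + 8) − 806| ≤ 370|y − 7| < ε provided |y − 7| < ε/370.
Choosing δ = min(1, ε/370) ensures both conditions, hence |(2y^3 + 2y^2 + 2y + 8) − 806| < ε.

δ = min(1, ε/370)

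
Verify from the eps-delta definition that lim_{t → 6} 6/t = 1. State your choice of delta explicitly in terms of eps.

delta = min(3, 3eps)

Fix eps > 0. We seek delta > 0 such that 0 < |t − 6| < delta implies |6/t − 1| < eps.
|6/t − 1| = 6·|6 − t|/(6·|t|) = 6|t − 6|/(6|t|).
Require delta ≤ 3 so that |t| > 6 − 3 = 3, hence 6|t| > 18.
Then |6/t − 1| < 6|t − 6|/18, which is < eps when |t − 6| < 3eps.
Take delta = min(3, 3eps). Then 0 < |t − 6| < delta gives both |t − 6| < 3 and |t − 6| < 3eps, so |6/t − 1| < eps.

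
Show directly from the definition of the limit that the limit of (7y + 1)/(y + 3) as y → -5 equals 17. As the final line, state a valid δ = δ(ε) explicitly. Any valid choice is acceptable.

δ = min(1, (1/10)ε)

Let ε > 0. We want δ > 0 with 0 < |y + 5| < δ ⇒ |(7y + 1)/(y + 3) − 17| < ε.
Combining over a common denominator, (7y + 1)/(y + 3) − 17 = [(7y + 1)·(-2) − (-34)·(y + 3)] / [(-2)·(y + 3)] = 20(y + 5) / ((-2)(y + 3)).
So |(7y + 1)/(y + 3) − 17| = 20|y + 5| / (2·|y + 3|).
Restrict δ ≤ 1. Then |y + 5| < 1 gives |y + 3| = |(y + 5) + (-2)| ≥ 2 − 1 = 1.
Hence |(7y + 1)/(y + 3) − 17| < 20|y + 5|/(2·1) = 10|y + 5|, which is < ε once |y + 5| < (1/10)ε.
Take δ = min(1, (1/10)ε). Then 0 < |y + 5| < δ forces both bounds, so |(7y + 1)/(y + 3) − 17| < ε.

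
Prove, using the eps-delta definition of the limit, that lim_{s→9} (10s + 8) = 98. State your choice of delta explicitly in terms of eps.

delta = eps/10

Fix eps > 0. We need delta > 0 so that 0 < |s − 9| < delta implies |(10s + 8) − 98| < eps.
|(10s + 8) − 98| = |10s - 90| = 10|s − 9|.
Thus it suffices that |s − 9| < eps/10.
Take delta = eps/10. If 0 < |s − 9| < delta then |(10s + 8) − 98| = 10|s − 9| < 10·(eps/10) = eps.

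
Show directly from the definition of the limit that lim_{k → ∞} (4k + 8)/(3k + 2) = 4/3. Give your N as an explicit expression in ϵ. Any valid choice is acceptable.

Suppose ϵ > 0. For k ≥ 1, |(4k + 8)/(3k + 2) − (4/3)| = |16|/(3(3k + 2)) = 16/(3(3k + 2)).
Since 3k + 2 ≥ 3k for k ≥ 1, this is ≤ 16/(3·3k) = (16/9)/k.
So |(4k + 8)/(3k + 2) − (4/3)| < ϵ whenever k > (16/9)/ϵ.
Take N = (16/9)/ϵ. If k > N then |(4k + 8)/(3k + 2) − (4/3)| ≤ (16/9)/k < ϵ.

N = (16/9)/ϵ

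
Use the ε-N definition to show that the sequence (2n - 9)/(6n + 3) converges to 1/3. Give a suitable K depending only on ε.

Suppose ε > 0. For n ≥ 1, |(2n - 9)/(6n + 3) − (1/3)| = |-60|/(6(6n + 3)) = 60/(6(6n + 3)).
Since 6n + 3 ≥ 6n for n ≥ 1, this is ≤ 60/(6·6n) = (5/3)/n.
So |(2n - 9)/(6n + 3) − (1/3)| < ε whenever n > (5/3)/ε.
Take K = (5/3)/ε. If n > K then |(2n - 9)/(6n + 3) − (1/3)| ≤ (5/3)/n < ε.

K = (5/3)/ε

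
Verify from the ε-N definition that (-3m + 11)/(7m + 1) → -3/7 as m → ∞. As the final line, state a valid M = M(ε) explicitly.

Fix ε > 0. For m ≥ 1, |(-3m + 11)/(7m + 1) + 3/7| = |80|/(7(7m + 1)) = 80/(7(7m + 1)).
Since 7m + 1 ≥ 7m for m ≥ 1, this is ≤ 80/(7·7m) = (80/49)/m.
So |(-3m + 11)/(7m + 1) + 3/7| < ε whenever m > (80/49)/ε.
Take M = (80/49)/ε. If m > M then |(-3m + 11)/(7m + 1) + 3/7| ≤ (80/49)/m < ε.

M = (80/49)/ε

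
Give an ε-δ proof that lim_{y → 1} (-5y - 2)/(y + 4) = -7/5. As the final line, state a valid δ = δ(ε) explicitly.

Suppose ε > 0. We want δ > 0 with 0 < |y − 1| < δ ⇒ |(-5y - 2)/(y + 4) + 7/5| < ε.
Combining over a common denominator, (-5y - 2)/(y + 4) + 7/5 = [(-5y - 2)·5 − (-7)·(y + 4)] / [5·(y + 4)] = -18(y − 1) / (5(y + 4)).
So |(-5y - 2)/(y + 4) + 7/5| = 18|y − 1| / (5·|y + 4|).
Restrict δ ≤ 5/2. Then |y − 1| < 5/2 gives |y + 4| = |(y − 1) + 5| ≥ 5 − 5/2 = 5/2.
Hence |(-5y - 2)/(y + 4) + 7/5| < 18|y − 1|/(5·(5/2)) = (36/25)|y − 1|, which is < ε once |y − 1| < (25/36)ε.
Take δ = min(5/2, (25/36)ε). Then 0 < |y − 1| < δ forces both bounds, so |(-5y - 2)/(y + 4) + 7/5| < ε.

δ = min(5/2, (25/36)ε)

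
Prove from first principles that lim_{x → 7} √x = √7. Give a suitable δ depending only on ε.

δ = min(7, √7·ε)

Let ε > 0. We want δ > 0 such that 0 < |x − 7| < δ implies |√x − √7| < ε.
Multiplying by the conjugate, |√x − √7| = |x − 7|/(√x + √7).
Restrict δ ≤ 7 so that |x − 7| < 7 forces x > 0, and then √x + √7 > √7.
Hence |√x − √7| < |x − 7|/√7, which is < ε once |x − 7| < √7·ε.
Take δ = min(7, √7·ε). If 0 < |x − 7| < δ then x > 0 and |√x − √7| < |x − 7|/√7 < ε.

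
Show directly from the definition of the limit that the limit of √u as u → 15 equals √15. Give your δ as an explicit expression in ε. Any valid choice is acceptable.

δ = min(15, √15·ε)

Fix ε > 0. We want δ > 0 such that 0 < |u − 15| < δ implies |√u − √15| < ε.
Multiplying by the conjugate, |√u − √15| = |u − 15|/(√u + √15).
Restrict δ ≤ 15 so that |u − 15| < 15 forces u > 0, and then √u + √15 > √15.
Hence |√u − √15| < |u − 15|/√15, which is < ε once |u − 15| < √15·ε.
Take δ = min(15, √15·ε). If 0 < |u − 15| < δ then u > 0 and |√u − √15| < |u − 15|/√15 < ε.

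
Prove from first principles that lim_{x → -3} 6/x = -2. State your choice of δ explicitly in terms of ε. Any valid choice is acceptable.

Let ε > 0 be given. We seek δ > 0 such that 0 < |x + 3| < δ implies |6/x + 2| < ε.
|6/x + 2| = 6·|-3 − x|/(3·|x|) = 6|x + 3|/(3|x|).
Restrict δ ≤ 3/2. Then |x + 3| < 3/2 gives |x| > 3/2, so 3|x| > 9/2.
Then |6/x + 2| < 6|x + 3|/(9/2), which is < ε when |x + 3| < (3/4)ε.
Take δ = min(3/2, (3/4)ε). Then 0 < |x + 3| < δ gives both |x + 3| < 3/2 and |x + 3| < (3/4)ε, so |6/x + 2| < ε.

δ = min(3/2, (3/4)ε)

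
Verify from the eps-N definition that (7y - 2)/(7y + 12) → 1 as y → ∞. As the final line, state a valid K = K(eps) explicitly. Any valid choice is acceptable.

Let eps > 0 be given. We seek K > 0 such that y > K implies |(7y - 2)/(7y + 12) − 1| < eps.
(7y - 2)/(7y + 12) − 1 = (7(7y - 2) − 7(7y + 12)) / (7(7y + 12)) = -98/(7(7y + 12)).
For y > 0 we have 7y + 12 > 7y, so |(7y - 2)/(7y + 12) − 1| = 98/(7(7y + 12)) < 98/(7·7y) = 2/y.
Thus |(7y - 2)/(7y + 12) − 1| < eps whenever y > 2/eps.
Take K = 2/eps. If y > K then |(7y - 2)/(7y + 12) − 1| < 2/y < eps.

K = 2/eps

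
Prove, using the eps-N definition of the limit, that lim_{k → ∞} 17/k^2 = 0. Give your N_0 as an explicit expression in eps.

N_0 = (17/eps)^{1/2}

Suppose eps > 0. For k ≥ 1, |17/k^2 − 0| = 17/k^2.
17/k^2 < eps ⇔ k^2 > 17/eps ⇔ k > (17/eps)^{1/2}.
Take N_0 = (17/eps)^{1/2}. Then k > N_0 implies 17/k^2 < eps.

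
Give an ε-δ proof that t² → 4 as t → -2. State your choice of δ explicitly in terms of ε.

Let ε > 0. We seek δ > 0 with 0 < |t + 2| < δ ⇒ |t² − 4| < ε.
Factor: t² − 4 = (t + 2)(t - 2), so |t² − 4| = |t + 2|·|t - 2|.
Restrict δ ≤ 1. Then |t + 2| < 1 gives |t| < 3, so by the triangle inequality |t - 2| ≤ 3 + 2 = 5.
Hence |t² − 4| ≤ 5|t + 2|, which is < ε once |t + 2| < ε/5.
Take δ = min(1, ε/5). If 0 < |t + 2| < δ then both bounds hold and |t² − 4| ≤ 5|t + 2| < 5·(ε/5) = ε.

δ = min(1, ε/5)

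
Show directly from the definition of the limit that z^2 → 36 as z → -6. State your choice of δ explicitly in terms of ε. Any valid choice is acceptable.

δ = min(2, ε/14)

Suppose ε > 0. We seek δ > 0 with 0 < |z + 6| < δ ⇒ |z^2 − 36| < ε.
Factor: z^2 − 36 = (z + 6)(z - 6), so |z^2 − 36| = |z + 6|·|z - 6|.
Impose δ ≤ 2 so that |z| < 8; then |z - 6| ≤ 14.
Hence |z^2 − 36| ≤ 14|z + 6|, which is < ε once |z + 6| < ε/14.
Take δ = min(2, ε/14). If 0 < |z + 6| < δ then both bounds hold and |z^2 − 36| ≤ 14|z + 6| < 14·(ε/14) = ε.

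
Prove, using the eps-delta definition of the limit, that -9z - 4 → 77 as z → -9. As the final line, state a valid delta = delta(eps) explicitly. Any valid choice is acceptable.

delta = eps/9

Let eps > 0 be given. We need delta > 0 so that 0 < |z + 9| < delta implies |(-9z - 4) − 77| < eps.
Since (-9z - 4) − 77 = -9(z + 9), we have |(-9z - 4) − 77| = 9|z + 9|.
Thus it suffices that |z + 9| < eps/9.
Take delta = eps/9. If 0 < |z + 9| < delta then |(-9z - 4) − 77| = 9|z + 9| < 9·(eps/9) = eps.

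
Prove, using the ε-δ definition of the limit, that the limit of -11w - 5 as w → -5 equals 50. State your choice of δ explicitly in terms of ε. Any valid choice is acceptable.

Let ε > 0 be given. We need δ > 0 so that 0 < |w + 5| < δ implies |(-11w - 5) − 50| < ε.
|(-11w - 5) − 50| = |-11w - 55| = 11|w + 5|.
Thus it suffices that |w + 5| < ε/11.
Take δ = ε/11. If 0 < |w + 5| < δ then |(-11w - 5) − 50| = 11|w + 5| < 11·(ε/11) = ε.

δ = ε/11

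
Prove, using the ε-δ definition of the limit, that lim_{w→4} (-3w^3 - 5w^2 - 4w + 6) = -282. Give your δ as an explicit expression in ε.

δ = min(2, ε/282)

Fix ε > 0. We want δ > 0 such that 0 < |w − 4| < δ implies |(-3w^3 - 5w^2 - 4w + 6) + 282| < ε.
(-3w^3 - 5w^2 - 4w + 6) + 282 = -3w^3 - 5w^2 - 4w + 288 = (w − 4)(-3w^2 - 17w - 72).
So |(-3w^3 - 5w^2 - 4w + 6) + 282| = |w − 4|·|-3w^2 - 17w - 72|.
Require δ ≤ 2. Then |w − 4| < 2 gives |w| < 6, and by the triangle inequality |-3w^2 - 17w - 72| ≤ 3·6^2 + 17·6 + 72 = 282.
Hence |(-3w^3 - 5w^2 - 4w + 6) + 282| ≤ 282|w − 4| < ε provided |w − 4| < ε/282.
Choosing δ = min(2, ε/282) ensures both conditions, hence |(-3w^3 - 5w^2 - 4w + 6) + 282| < ε.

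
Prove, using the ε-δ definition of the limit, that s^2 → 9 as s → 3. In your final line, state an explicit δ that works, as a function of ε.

δ = min(2, ε/8)

Let ε > 0 be given. We seek δ > 0 with 0 < |s − 3| < δ ⇒ |s^2 − 9| < ε.
Factor: s^2 − 9 = (s − 3)(s + 3), so |s^2 − 9| = |s − 3|·|s + 3|.
Restrict δ ≤ 2. Then |s − 3| < 2 gives |s| < 5, so by the triangle inequality |s + 3| ≤ 5 + 3 = 8.
Hence |s^2 − 9| ≤ 8|s − 3|, which is < ε once |s − 3| < ε/8.
Take δ = min(2, ε/8). If 0 < |s − 3| < δ then both bounds hold and |s^2 − 9| ≤ 8|s − 3| < 8·(ε/8) = ε.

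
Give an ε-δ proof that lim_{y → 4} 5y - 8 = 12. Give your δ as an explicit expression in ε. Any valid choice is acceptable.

δ = ε/5

Let ε > 0. We need δ > 0 so that 0 < |y − 4| < δ implies |(5y - 8) − 12| < ε.
|(5y - 8) − 12| = |5y - 20| = 5|y − 4|.
Thus it suffices that |y − 4| < ε/5.
Take δ = ε/5. If 0 < |y − 4| < δ then |(5y - 8) − 12| = 5|y − 4| < 5·(ε/5) = ε.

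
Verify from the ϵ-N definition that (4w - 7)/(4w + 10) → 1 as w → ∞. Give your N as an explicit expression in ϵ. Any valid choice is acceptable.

Let ϵ > 0. We seek N > 0 such that w > N implies |(4w - 7)/(4w + 10) − 1| < ϵ.
(4w - 7)/(4w + 10) − 1 = (4(4w - 7) − 4(4w + 10)) / (4(4w + 10)) = -68/(4(4w + 10)).
For w > 0 we have 4w + 10 > 4w, so |(4w - 7)/(4w + 10) − 1| = 68/(4(4w + 10)) < 68/(4·4w) = (17/4)/w.
Thus |(4w - 7)/(4w + 10) − 1| < ϵ whenever w > (17/4)/ϵ.
Take N = (17/4)/ϵ. If w > N then |(4w - 7)/(4w + 10) − 1| < (17/4)/w < ϵ.

N = (17/4)/ϵ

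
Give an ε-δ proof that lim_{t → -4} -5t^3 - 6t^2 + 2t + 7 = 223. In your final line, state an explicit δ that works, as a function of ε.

δ = min(1, ε/249)

Let ε > 0. We want δ > 0 such that 0 < |t + 4| < δ implies |(-5t^3 - 6t^2 + 2t + 7) − 223| < ε.
(-5t^3 - 6t^2 + 2t + 7) − 223 = -5t^3 - 6t^2 + 2t - 216 = (t + 4)(-5t^2 + 14t - 54).
So |(-5t^3 - 6t^2 + 2t + 7) − 223| = |t + 4|·|-5t^2 + 14t - 54|.
Assume first that |t + 4| < 1, so |t| < 5. Then |-5t^2 + 14t - 54| ≤ 5·5^2 + 14·5 + 54 = 249.
Hence |(-5t^3 - 6t^2 + 2t + 7) − 223| ≤ 249|t + 4| < ε provided |t + 4| < ε/249.
Choosing δ = min(1, ε/249) ensures both conditions, hence |(-5t^3 - 6t^2 + 2t + 7) − 223| < ε.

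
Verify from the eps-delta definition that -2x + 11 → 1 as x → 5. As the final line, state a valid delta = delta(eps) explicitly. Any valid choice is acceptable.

delta = eps/2

Suppose eps > 0. We need delta > 0 so that 0 < |x − 5| < delta implies |(-2x + 11) − 1| < eps.
Since (-2x + 11) − 1 = -2(x − 5), we have |(-2x + 11) − 1| = 2|x − 5|.
Thus it suffices that |x − 5| < eps/2.
Choosing delta = eps/2 gives |(-2x + 11) − 1| = 2|x − 5| < eps whenever |x − 5| < delta.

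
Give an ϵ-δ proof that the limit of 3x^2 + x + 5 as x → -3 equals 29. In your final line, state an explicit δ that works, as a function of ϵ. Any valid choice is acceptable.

δ = min(1, ϵ/20)

Suppose ϵ > 0. We want δ > 0 such that 0 < |x + 3| < δ implies |(3x^2 + x + 5) − 29| < ϵ.
(3x^2 + x + 5) − 29 = 3x^2 + x - 24 = (x + 3)(3x - 8).
So |(3x^2 + x + 5) − 29| = |x + 3|·|3x - 8|.
Require δ ≤ 1. Then |x + 3| < 1 gives |x| < 4, and by the triangle inequality |3x - 8| ≤ 3·4 + 8 = 20.
Hence |(3x^2 + x + 5) − 29| ≤ 20|x + 3| < ϵ provided |x + 3| < ϵ/20.
Take δ = min(1, ϵ/20). Then 0 < |x + 3| < δ gives both |x + 3| < 1 and |x + 3| < ϵ/20, so |(3x^2 + x + 5) − 29| < ϵ.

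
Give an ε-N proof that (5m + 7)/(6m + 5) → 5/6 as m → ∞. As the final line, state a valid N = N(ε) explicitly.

Suppose ε > 0. For m ≥ 1, |(5m + 7)/(6m + 5) − (5/6)| = |17|/(6(6m + 5)) = 17/(6(6m + 5)).
Since 6m + 5 ≥ 6m for m ≥ 1, this is ≤ 17/(6·6m) = (17/36)/m.
So |(5m + 7)/(6m + 5) − (5/6)| < ε whenever m > (17/36)/ε.
Take N = (17/36)/ε. If m > N then |(5m + 7)/(6m + 5) − (5/6)| ≤ (17/36)/m < ε.

N = (17/36)/ε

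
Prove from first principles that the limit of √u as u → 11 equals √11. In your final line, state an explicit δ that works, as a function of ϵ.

Let ϵ > 0. We want δ > 0 such that 0 < |u − 11| < δ implies |√u − √11| < ϵ.
Rationalise: √u − √11 = (u − 11)/(√u + √11), so |√u − √11| = |u − 11|/(√u + √11).
Restrict δ ≤ 11 so that |u − 11| < 11 forces u > 0, and then √u + √11 > √11.
Hence |√u − √11| < |u − 11|/√11, which is < ϵ once |u − 11| < √11·ϵ.
Take δ = min(11, √11·ϵ). If 0 < |u − 11| < δ then u > 0 and |√u − √11| < |u − 11|/√11 < ϵ.

δ = min(11, √11·ϵ)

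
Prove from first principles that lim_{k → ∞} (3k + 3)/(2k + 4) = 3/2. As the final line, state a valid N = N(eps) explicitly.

N = (3/2)/eps

Fix eps > 0. For k ≥ 1, |(3k + 3)/(2k + 4) − (3/2)| = |-6|/(2(2k + 4)) = 6/(2(2k + 4)).
Since 2k + 4 ≥ 2k for k ≥ 1, this is ≤ 6/(2·2k) = (3/2)/k.
So |(3k + 3)/(2k + 4) − (3/2)| < eps whenever k > (3/2)/eps.
Take N = (3/2)/eps. If k > N then |(3k + 3)/(2k + 4) − (3/2)| ≤ (3/2)/k < eps.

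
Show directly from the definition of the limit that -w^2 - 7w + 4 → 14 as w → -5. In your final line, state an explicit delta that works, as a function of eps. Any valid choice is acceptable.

delta = min(1, eps/8)

Let eps > 0 be given. We want delta > 0 such that 0 < |w + 5| < delta implies |(-w^2 - 7w + 4) − 14| < eps.
(-w^2 - 7w + 4) − 14 = -w^2 - 7w - 10 = (w + 5)(-w - 2).
So |(-w^2 - 7w + 4) − 14| = |w + 5|·|-w - 2|.
Assume first that |w + 5| < 1, so |w| < 6. Then |-w - 2| ≤ 6 + 2 = 8.
Hence |(-w^2 - 7w + 4) − 14| ≤ 8|w + 5| < eps provided |w + 5| < eps/8.
Take delta = min(1, eps/8). Then 0 < |w + 5| < delta gives both |w + 5| < 1 and |w + 5| < eps/8, so |(-w^2 - 7w + 4) − 14| < eps.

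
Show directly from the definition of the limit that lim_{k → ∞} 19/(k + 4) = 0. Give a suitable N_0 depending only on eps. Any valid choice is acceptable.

Suppose eps > 0. For k ≥ 1, |19/(k + 4) − 0| = 19/(k + 4) ≤ 19/k.
We need 19/k < eps, i.e. k > 19/eps.
Take N_0 = 19/eps. If k > N_0 then |19/(k + 4)| ≤ 19/k < eps.

N_0 = 19/eps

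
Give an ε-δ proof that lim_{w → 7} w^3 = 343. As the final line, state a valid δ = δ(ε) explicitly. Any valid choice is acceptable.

Let ε > 0. We seek δ > 0 with 0 < |w − 7| < δ ⇒ |w^3 − 343| < ε.
Factor: w^3 − 343 = (w − 7)(w^2 + 7w + 49), so |w^3 − 343| = |w − 7|·|w^2 + 7w + 49|.
Restrict δ ≤ 1. Then |w − 7| < 1 gives |w| < 8, so by the triangle inequality |w^2 + 7w + 49| ≤ 8^2 + 7·8 + 49 = 169.
Hence |w^3 − 343| ≤ 169|w − 7|, which is < ε once |w − 7| < ε/169.
Take δ = min(1, ε/169). If 0 < |w − 7| < δ then both bounds hold and |w^3 − 343| ≤ 169|w − 7| < 169·(ε/169) = ε.

δ = min(1, ε/169)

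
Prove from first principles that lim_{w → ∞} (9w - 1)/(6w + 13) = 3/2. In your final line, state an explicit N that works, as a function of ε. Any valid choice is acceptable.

Let ε > 0 be given. We seek N > 0 such that w > N implies |(9w - 1)/(6w + 13) − (3/2)| < ε.
(9w - 1)/(6w + 13) − (3/2) = (6(9w - 1) − 9(6w + 13)) / (6(6w + 13)) = -123/(6(6w + 13)).
For w > 0 we have 6w + 13 > 6w, so |(9w - 1)/(6w + 13) − (3/2)| = 123/(6(6w + 13)) < 123/(6·6w) = (41/12)/w.
Thus |(9w - 1)/(6w + 13) − (3/2)| < ε whenever w > (41/12)/ε.
Take N = (41/12)/ε. If w > N then |(9w - 1)/(6w + 13) − (3/2)| < (41/12)/w < ε.

N = (41/12)/ε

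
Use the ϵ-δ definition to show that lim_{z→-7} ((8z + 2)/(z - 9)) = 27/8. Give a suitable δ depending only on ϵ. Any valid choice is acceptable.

Suppose ϵ > 0. We want δ > 0 with 0 < |z + 7| < δ ⇒ |(8z + 2)/(z - 9) − (27/8)| < ϵ.
Combining over a common denominator, (8z + 2)/(z - 9) − (27/8) = [(8z + 2)·(-16) − (-54)·(z - 9)] / [(-16)·(z - 9)] = -74(z + 7) / ((-16)(z - 9)).
So |(8z + 2)/(z - 9) − (27/8)| = 74|z + 7| / (16·|z − 9|).
Restrict δ ≤ 8. Then |z + 7| < 8 gives |z − 9| = |(z + 7) + (-16)| ≥ 16 − 8 = 8.
Hence |(8z + 2)/(z - 9) − (27/8)| < 74|z + 7|/(16·8) = (37/64)|z + 7|, which is < ϵ once |z + 7| < (64/37)ϵ.
Take δ = min(8, (64/37)ϵ). Then 0 < |z + 7| < δ forces both bounds, so |(8z + 2)/(z - 9) − (27/8)| < ϵ.

δ = min(8, (64/37)ϵ)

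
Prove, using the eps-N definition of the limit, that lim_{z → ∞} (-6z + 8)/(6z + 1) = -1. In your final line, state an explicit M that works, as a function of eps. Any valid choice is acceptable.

M = (3/2)/eps

Fix eps > 0. We seek M > 0 such that z > M implies |(-6z + 8)/(6z + 1) + 1| < eps.
(-6z + 8)/(6z + 1) + 1 = (6(-6z + 8) − (-6)(6z + 1)) / (6(6z + 1)) = 54/(6(6z + 1)).
For z > 0 we have 6z + 1 > 6z, so |(-6z + 8)/(6z + 1) + 1| = 54/(6(6z + 1)) < 54/(6·6z) = (3/2)/z.
Thus |(-6z + 8)/(6z + 1) + 1| < eps whenever z > (3/2)/eps.
Take M = (3/2)/eps. If z > M then |(-6z + 8)/(6z + 1) + 1| < (3/2)/z < eps.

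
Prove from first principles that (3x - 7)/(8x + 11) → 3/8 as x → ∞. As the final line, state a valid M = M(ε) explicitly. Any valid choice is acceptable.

M = (89/64)/ε

Fix ε > 0. We seek M > 0 such that x > M implies |(3x - 7)/(8x + 11) − (3/8)| < ε.
(3x - 7)/(8x + 11) − (3/8) = (8(3x - 7) − 3(8x + 11)) / (8(8x + 11)) = -89/(8(8x + 11)).
For x > 0 we have 8x + 11 > 8x, so |(3x - 7)/(8x + 11) − (3/8)| = 89/(8(8x + 11)) < 89/(8·8x) = (89/64)/x.
Thus |(3x - 7)/(8x + 11) − (3/8)| < ε whenever x > (89/64)/ε.
Take M = (89/64)/ε. If x > M then |(3x - 7)/(8x + 11) − (3/8)| < (89/64)/x < ε.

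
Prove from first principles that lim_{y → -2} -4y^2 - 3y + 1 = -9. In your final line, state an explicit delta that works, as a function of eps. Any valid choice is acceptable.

delta = min(1, eps/17)

Let eps > 0. We want delta > 0 such that 0 < |y + 2| < delta implies |(-4y^2 - 3y + 1) + 9| < eps.
(-4y^2 - 3y + 1) + 9 = -4y^2 - 3y + 10 = (y + 2)(-4y + 5).
So |(-4y^2 - 3y + 1) + 9| = |y + 2|·|-4y + 5|.
Require delta ≤ 1. Then |y + 2| < 1 gives |y| < 3, and by the triangle inequality |-4y + 5| ≤ 4·3 + 5 = 17.
Hence |(-4y^2 - 3y + 1) + 9| ≤ 17|y + 2| < eps provided |y + 2| < eps/17.
Choosing delta = min(1, eps/17) ensures both conditions, hence |(-4y^2 - 3y + 1) + 9| < eps.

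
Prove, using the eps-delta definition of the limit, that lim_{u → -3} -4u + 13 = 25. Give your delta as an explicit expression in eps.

Suppose eps > 0. We need delta > 0 so that 0 < |u + 3| < delta implies |(-4u + 13) − 25| < eps.
Since (-4u + 13) − 25 = -4(u + 3), we have |(-4u + 13) − 25| = 4|u + 3|.
So 4|u + 3| < eps exactly when |u + 3| < eps/4.
Choosing delta = eps/4 gives |(-4u + 13) − 25| = 4|u + 3| < eps whenever |u + 3| < delta.

delta = eps/4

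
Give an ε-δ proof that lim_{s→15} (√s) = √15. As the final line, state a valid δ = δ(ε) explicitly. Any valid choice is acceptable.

δ = min(15, √15·ε)

Fix ε > 0. We want δ > 0 such that 0 < |s − 15| < δ implies |√s − √15| < ε.
Multiplying by the conjugate, |√s − √15| = |s − 15|/(√s + √15).
Restrict δ ≤ 15 so that |s − 15| < 15 forces s > 0, and then √s + √15 > √15.
Hence |√s − √15| < |s − 15|/√15, which is < ε once |s − 15| < √15·ε.
Take δ = min(15, √15·ε). If 0 < |s − 15| < δ then s > 0 and |√s − √15| < |s − 15|/√15 < ε.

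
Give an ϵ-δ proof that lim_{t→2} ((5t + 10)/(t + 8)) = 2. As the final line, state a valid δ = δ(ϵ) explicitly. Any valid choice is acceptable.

δ = min(5, (5/3)ϵ)

Suppose ϵ > 0. We want δ > 0 with 0 < |t − 2| < δ ⇒ |(5t + 10)/(t + 8) − 2| < ϵ.
Combining over a common denominator, (5t + 10)/(t + 8) − 2 = [(5t + 10)·10 − 20·(t + 8)] / [10·(t + 8)] = 30(t − 2) / (10(t + 8)).
So |(5t + 10)/(t + 8) − 2| = 30|t − 2| / (10·|t + 8|).
Restrict δ ≤ 5. Then |t − 2| < 5 gives |t + 8| = |(t − 2) + 10| ≥ 10 − 5 = 5.
Hence |(5t + 10)/(t + 8) − 2| < 30|t − 2|/(10·5) = (3/5)|t − 2|, which is < ϵ once |t − 2| < (5/3)ϵ.
Take δ = min(5, (5/3)ϵ). Then 0 < |t − 2| < δ forces both bounds, so |(5t + 10)/(t + 8) − 2| < ϵ.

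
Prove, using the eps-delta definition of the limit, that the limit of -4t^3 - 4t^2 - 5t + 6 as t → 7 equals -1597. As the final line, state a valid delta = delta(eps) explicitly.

delta = min(1, eps/741)

Let eps > 0. We want delta > 0 such that 0 < |t − 7| < delta implies |(-4t^3 - 4t^2 - 5t + 6) + 1597| < eps.
(-4t^3 - 4t^2 - 5t + 6) + 1597 = -4t^3 - 4t^2 - 5t + 1603 = (t − 7)(-4t^2 - 32t - 229).
So |(-4t^3 - 4t^2 - 5t + 6) + 1597| = |t − 7|·|-4t^2 - 32t - 229|.
Assume first that |t − 7| < 1, so |t| < 8. Then |-4t^2 - 32t - 229| ≤ 4·8^2 + 32·8 + 229 = 741.
Hence |(-4t^3 - 4t^2 - 5t + 6) + 1597| ≤ 741|t − 7| < eps provided |t − 7| < eps/741.
Take delta = min(1, eps/741). Then 0 < |t − 7| < delta gives both |t − 7| < 1 and |t − 7| < eps/741, so |(-4t^3 - 4t^2 - 5t + 6) + 1597| < eps.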